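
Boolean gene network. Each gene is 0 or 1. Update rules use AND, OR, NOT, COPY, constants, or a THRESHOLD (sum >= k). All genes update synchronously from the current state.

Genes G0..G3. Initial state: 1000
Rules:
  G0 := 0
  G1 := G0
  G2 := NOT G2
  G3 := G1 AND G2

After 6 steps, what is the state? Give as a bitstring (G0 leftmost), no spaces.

Step 1: G0=0(const) G1=G0=1 G2=NOT G2=NOT 0=1 G3=G1&G2=0&0=0 -> 0110
Step 2: G0=0(const) G1=G0=0 G2=NOT G2=NOT 1=0 G3=G1&G2=1&1=1 -> 0001
Step 3: G0=0(const) G1=G0=0 G2=NOT G2=NOT 0=1 G3=G1&G2=0&0=0 -> 0010
Step 4: G0=0(const) G1=G0=0 G2=NOT G2=NOT 1=0 G3=G1&G2=0&1=0 -> 0000
Step 5: G0=0(const) G1=G0=0 G2=NOT G2=NOT 0=1 G3=G1&G2=0&0=0 -> 0010
Step 6: G0=0(const) G1=G0=0 G2=NOT G2=NOT 1=0 G3=G1&G2=0&1=0 -> 0000

0000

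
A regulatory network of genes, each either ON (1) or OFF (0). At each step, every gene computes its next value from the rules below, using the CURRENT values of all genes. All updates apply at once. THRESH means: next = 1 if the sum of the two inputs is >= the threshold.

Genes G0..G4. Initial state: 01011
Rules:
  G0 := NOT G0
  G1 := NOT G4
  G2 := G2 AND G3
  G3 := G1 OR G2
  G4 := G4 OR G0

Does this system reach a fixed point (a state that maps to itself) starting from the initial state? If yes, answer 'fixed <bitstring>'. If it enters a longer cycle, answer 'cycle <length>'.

Step 0: 01011
Step 1: G0=NOT G0=NOT 0=1 G1=NOT G4=NOT 1=0 G2=G2&G3=0&1=0 G3=G1|G2=1|0=1 G4=G4|G0=1|0=1 -> 10011
Step 2: G0=NOT G0=NOT 1=0 G1=NOT G4=NOT 1=0 G2=G2&G3=0&1=0 G3=G1|G2=0|0=0 G4=G4|G0=1|1=1 -> 00001
Step 3: G0=NOT G0=NOT 0=1 G1=NOT G4=NOT 1=0 G2=G2&G3=0&0=0 G3=G1|G2=0|0=0 G4=G4|G0=1|0=1 -> 10001
Step 4: G0=NOT G0=NOT 1=0 G1=NOT G4=NOT 1=0 G2=G2&G3=0&0=0 G3=G1|G2=0|0=0 G4=G4|G0=1|1=1 -> 00001
Cycle of length 2 starting at step 2 -> no fixed point

Answer: cycle 2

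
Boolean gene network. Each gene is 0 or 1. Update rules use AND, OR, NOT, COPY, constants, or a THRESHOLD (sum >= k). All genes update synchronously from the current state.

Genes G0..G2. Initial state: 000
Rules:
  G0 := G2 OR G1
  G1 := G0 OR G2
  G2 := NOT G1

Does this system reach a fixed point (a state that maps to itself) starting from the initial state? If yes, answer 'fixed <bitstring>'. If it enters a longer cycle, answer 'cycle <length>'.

Step 0: 000
Step 1: G0=G2|G1=0|0=0 G1=G0|G2=0|0=0 G2=NOT G1=NOT 0=1 -> 001
Step 2: G0=G2|G1=1|0=1 G1=G0|G2=0|1=1 G2=NOT G1=NOT 0=1 -> 111
Step 3: G0=G2|G1=1|1=1 G1=G0|G2=1|1=1 G2=NOT G1=NOT 1=0 -> 110
Step 4: G0=G2|G1=0|1=1 G1=G0|G2=1|0=1 G2=NOT G1=NOT 1=0 -> 110
Fixed point reached at step 3: 110

Answer: fixed 110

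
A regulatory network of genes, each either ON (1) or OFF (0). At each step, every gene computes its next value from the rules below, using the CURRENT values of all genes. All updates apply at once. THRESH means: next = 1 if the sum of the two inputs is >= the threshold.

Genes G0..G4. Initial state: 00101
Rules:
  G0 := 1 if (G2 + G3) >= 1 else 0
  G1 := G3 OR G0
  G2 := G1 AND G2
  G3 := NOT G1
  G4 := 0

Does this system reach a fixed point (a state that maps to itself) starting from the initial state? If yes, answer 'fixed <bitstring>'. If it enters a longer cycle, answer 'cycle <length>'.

Step 0: 00101
Step 1: G0=(1+0>=1)=1 G1=G3|G0=0|0=0 G2=G1&G2=0&1=0 G3=NOT G1=NOT 0=1 G4=0(const) -> 10010
Step 2: G0=(0+1>=1)=1 G1=G3|G0=1|1=1 G2=G1&G2=0&0=0 G3=NOT G1=NOT 0=1 G4=0(const) -> 11010
Step 3: G0=(0+1>=1)=1 G1=G3|G0=1|1=1 G2=G1&G2=1&0=0 G3=NOT G1=NOT 1=0 G4=0(const) -> 11000
Step 4: G0=(0+0>=1)=0 G1=G3|G0=0|1=1 G2=G1&G2=1&0=0 G3=NOT G1=NOT 1=0 G4=0(const) -> 01000
Step 5: G0=(0+0>=1)=0 G1=G3|G0=0|0=0 G2=G1&G2=1&0=0 G3=NOT G1=NOT 1=0 G4=0(const) -> 00000
Step 6: G0=(0+0>=1)=0 G1=G3|G0=0|0=0 G2=G1&G2=0&0=0 G3=NOT G1=NOT 0=1 G4=0(const) -> 00010
Step 7: G0=(0+1>=1)=1 G1=G3|G0=1|0=1 G2=G1&G2=0&0=0 G3=NOT G1=NOT 0=1 G4=0(const) -> 11010
Cycle of length 5 starting at step 2 -> no fixed point

Answer: cycle 5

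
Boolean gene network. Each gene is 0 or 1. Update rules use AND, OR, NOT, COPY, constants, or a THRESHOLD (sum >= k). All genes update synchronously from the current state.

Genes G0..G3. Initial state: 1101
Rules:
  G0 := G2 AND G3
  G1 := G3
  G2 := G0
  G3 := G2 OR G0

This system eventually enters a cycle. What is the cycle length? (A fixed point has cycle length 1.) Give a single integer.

Answer: 2

Derivation:
Step 0: 1101
Step 1: G0=G2&G3=0&1=0 G1=G3=1 G2=G0=1 G3=G2|G0=0|1=1 -> 0111
Step 2: G0=G2&G3=1&1=1 G1=G3=1 G2=G0=0 G3=G2|G0=1|0=1 -> 1101
State from step 2 equals state from step 0 -> cycle length 2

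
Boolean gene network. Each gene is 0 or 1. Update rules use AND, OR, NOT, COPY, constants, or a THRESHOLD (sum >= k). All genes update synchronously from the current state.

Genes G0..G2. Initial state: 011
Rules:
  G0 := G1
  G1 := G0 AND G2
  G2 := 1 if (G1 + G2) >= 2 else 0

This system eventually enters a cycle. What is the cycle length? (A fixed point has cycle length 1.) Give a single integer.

Step 0: 011
Step 1: G0=G1=1 G1=G0&G2=0&1=0 G2=(1+1>=2)=1 -> 101
Step 2: G0=G1=0 G1=G0&G2=1&1=1 G2=(0+1>=2)=0 -> 010
Step 3: G0=G1=1 G1=G0&G2=0&0=0 G2=(1+0>=2)=0 -> 100
Step 4: G0=G1=0 G1=G0&G2=1&0=0 G2=(0+0>=2)=0 -> 000
Step 5: G0=G1=0 G1=G0&G2=0&0=0 G2=(0+0>=2)=0 -> 000
State from step 5 equals state from step 4 -> cycle length 1

Answer: 1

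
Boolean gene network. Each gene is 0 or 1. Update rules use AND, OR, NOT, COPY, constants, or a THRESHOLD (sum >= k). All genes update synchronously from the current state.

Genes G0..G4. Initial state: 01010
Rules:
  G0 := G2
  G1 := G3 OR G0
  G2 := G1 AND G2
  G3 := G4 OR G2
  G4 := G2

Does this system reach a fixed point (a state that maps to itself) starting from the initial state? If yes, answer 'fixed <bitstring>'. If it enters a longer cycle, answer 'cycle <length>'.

Answer: fixed 00000

Derivation:
Step 0: 01010
Step 1: G0=G2=0 G1=G3|G0=1|0=1 G2=G1&G2=1&0=0 G3=G4|G2=0|0=0 G4=G2=0 -> 01000
Step 2: G0=G2=0 G1=G3|G0=0|0=0 G2=G1&G2=1&0=0 G3=G4|G2=0|0=0 G4=G2=0 -> 00000
Step 3: G0=G2=0 G1=G3|G0=0|0=0 G2=G1&G2=0&0=0 G3=G4|G2=0|0=0 G4=G2=0 -> 00000
Fixed point reached at step 2: 00000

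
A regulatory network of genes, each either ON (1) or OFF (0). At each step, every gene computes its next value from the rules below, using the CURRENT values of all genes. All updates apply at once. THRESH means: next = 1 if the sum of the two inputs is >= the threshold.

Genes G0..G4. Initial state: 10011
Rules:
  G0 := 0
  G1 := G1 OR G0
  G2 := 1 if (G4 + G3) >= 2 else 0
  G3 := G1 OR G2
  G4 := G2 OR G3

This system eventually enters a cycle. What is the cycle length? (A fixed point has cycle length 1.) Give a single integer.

Step 0: 10011
Step 1: G0=0(const) G1=G1|G0=0|1=1 G2=(1+1>=2)=1 G3=G1|G2=0|0=0 G4=G2|G3=0|1=1 -> 01101
Step 2: G0=0(const) G1=G1|G0=1|0=1 G2=(1+0>=2)=0 G3=G1|G2=1|1=1 G4=G2|G3=1|0=1 -> 01011
Step 3: G0=0(const) G1=G1|G0=1|0=1 G2=(1+1>=2)=1 G3=G1|G2=1|0=1 G4=G2|G3=0|1=1 -> 01111
Step 4: G0=0(const) G1=G1|G0=1|0=1 G2=(1+1>=2)=1 G3=G1|G2=1|1=1 G4=G2|G3=1|1=1 -> 01111
State from step 4 equals state from step 3 -> cycle length 1

Answer: 1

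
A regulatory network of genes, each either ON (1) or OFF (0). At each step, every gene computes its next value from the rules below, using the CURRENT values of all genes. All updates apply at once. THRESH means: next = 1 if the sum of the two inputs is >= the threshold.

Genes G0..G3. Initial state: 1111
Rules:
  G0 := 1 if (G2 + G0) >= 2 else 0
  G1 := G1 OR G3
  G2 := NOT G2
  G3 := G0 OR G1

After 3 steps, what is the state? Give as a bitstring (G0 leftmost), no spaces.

Step 1: G0=(1+1>=2)=1 G1=G1|G3=1|1=1 G2=NOT G2=NOT 1=0 G3=G0|G1=1|1=1 -> 1101
Step 2: G0=(0+1>=2)=0 G1=G1|G3=1|1=1 G2=NOT G2=NOT 0=1 G3=G0|G1=1|1=1 -> 0111
Step 3: G0=(1+0>=2)=0 G1=G1|G3=1|1=1 G2=NOT G2=NOT 1=0 G3=G0|G1=0|1=1 -> 0101

0101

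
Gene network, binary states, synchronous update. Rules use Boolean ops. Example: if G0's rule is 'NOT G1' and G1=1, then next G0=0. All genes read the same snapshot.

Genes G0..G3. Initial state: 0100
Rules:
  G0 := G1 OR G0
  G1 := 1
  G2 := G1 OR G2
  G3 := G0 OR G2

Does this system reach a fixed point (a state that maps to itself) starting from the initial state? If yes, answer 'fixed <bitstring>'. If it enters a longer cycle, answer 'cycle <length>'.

Step 0: 0100
Step 1: G0=G1|G0=1|0=1 G1=1(const) G2=G1|G2=1|0=1 G3=G0|G2=0|0=0 -> 1110
Step 2: G0=G1|G0=1|1=1 G1=1(const) G2=G1|G2=1|1=1 G3=G0|G2=1|1=1 -> 1111
Step 3: G0=G1|G0=1|1=1 G1=1(const) G2=G1|G2=1|1=1 G3=G0|G2=1|1=1 -> 1111
Fixed point reached at step 2: 1111

Answer: fixed 1111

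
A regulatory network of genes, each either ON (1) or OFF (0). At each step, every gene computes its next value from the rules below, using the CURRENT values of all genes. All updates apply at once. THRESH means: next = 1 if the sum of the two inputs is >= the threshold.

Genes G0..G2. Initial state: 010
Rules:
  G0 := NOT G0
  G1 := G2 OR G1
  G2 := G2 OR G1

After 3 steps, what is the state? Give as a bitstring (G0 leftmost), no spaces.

Step 1: G0=NOT G0=NOT 0=1 G1=G2|G1=0|1=1 G2=G2|G1=0|1=1 -> 111
Step 2: G0=NOT G0=NOT 1=0 G1=G2|G1=1|1=1 G2=G2|G1=1|1=1 -> 011
Step 3: G0=NOT G0=NOT 0=1 G1=G2|G1=1|1=1 G2=G2|G1=1|1=1 -> 111

111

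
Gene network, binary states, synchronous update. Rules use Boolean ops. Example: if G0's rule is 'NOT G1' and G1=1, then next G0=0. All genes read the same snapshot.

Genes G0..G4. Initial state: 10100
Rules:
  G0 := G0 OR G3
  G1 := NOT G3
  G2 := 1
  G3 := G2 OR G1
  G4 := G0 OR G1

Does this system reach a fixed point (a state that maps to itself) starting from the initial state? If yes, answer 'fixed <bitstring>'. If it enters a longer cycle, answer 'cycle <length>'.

Step 0: 10100
Step 1: G0=G0|G3=1|0=1 G1=NOT G3=NOT 0=1 G2=1(const) G3=G2|G1=1|0=1 G4=G0|G1=1|0=1 -> 11111
Step 2: G0=G0|G3=1|1=1 G1=NOT G3=NOT 1=0 G2=1(const) G3=G2|G1=1|1=1 G4=G0|G1=1|1=1 -> 10111
Step 3: G0=G0|G3=1|1=1 G1=NOT G3=NOT 1=0 G2=1(const) G3=G2|G1=1|0=1 G4=G0|G1=1|0=1 -> 10111
Fixed point reached at step 2: 10111

Answer: fixed 10111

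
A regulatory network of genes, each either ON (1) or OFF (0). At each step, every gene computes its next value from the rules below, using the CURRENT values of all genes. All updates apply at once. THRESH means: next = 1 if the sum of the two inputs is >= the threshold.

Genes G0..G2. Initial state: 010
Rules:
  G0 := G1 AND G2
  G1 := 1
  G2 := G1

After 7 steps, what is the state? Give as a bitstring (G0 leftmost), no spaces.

Step 1: G0=G1&G2=1&0=0 G1=1(const) G2=G1=1 -> 011
Step 2: G0=G1&G2=1&1=1 G1=1(const) G2=G1=1 -> 111
Step 3: G0=G1&G2=1&1=1 G1=1(const) G2=G1=1 -> 111
Step 4: G0=G1&G2=1&1=1 G1=1(const) G2=G1=1 -> 111
Step 5: G0=G1&G2=1&1=1 G1=1(const) G2=G1=1 -> 111
Step 6: G0=G1&G2=1&1=1 G1=1(const) G2=G1=1 -> 111
Step 7: G0=G1&G2=1&1=1 G1=1(const) G2=G1=1 -> 111

111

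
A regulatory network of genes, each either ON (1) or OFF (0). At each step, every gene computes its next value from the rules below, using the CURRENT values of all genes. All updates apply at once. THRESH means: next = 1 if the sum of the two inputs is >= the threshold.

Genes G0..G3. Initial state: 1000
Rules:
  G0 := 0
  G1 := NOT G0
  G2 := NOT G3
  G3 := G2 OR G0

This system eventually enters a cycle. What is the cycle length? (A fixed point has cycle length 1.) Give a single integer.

Answer: 4

Derivation:
Step 0: 1000
Step 1: G0=0(const) G1=NOT G0=NOT 1=0 G2=NOT G3=NOT 0=1 G3=G2|G0=0|1=1 -> 0011
Step 2: G0=0(const) G1=NOT G0=NOT 0=1 G2=NOT G3=NOT 1=0 G3=G2|G0=1|0=1 -> 0101
Step 3: G0=0(const) G1=NOT G0=NOT 0=1 G2=NOT G3=NOT 1=0 G3=G2|G0=0|0=0 -> 0100
Step 4: G0=0(const) G1=NOT G0=NOT 0=1 G2=NOT G3=NOT 0=1 G3=G2|G0=0|0=0 -> 0110
Step 5: G0=0(const) G1=NOT G0=NOT 0=1 G2=NOT G3=NOT 0=1 G3=G2|G0=1|0=1 -> 0111
Step 6: G0=0(const) G1=NOT G0=NOT 0=1 G2=NOT G3=NOT 1=0 G3=G2|G0=1|0=1 -> 0101
State from step 6 equals state from step 2 -> cycle length 4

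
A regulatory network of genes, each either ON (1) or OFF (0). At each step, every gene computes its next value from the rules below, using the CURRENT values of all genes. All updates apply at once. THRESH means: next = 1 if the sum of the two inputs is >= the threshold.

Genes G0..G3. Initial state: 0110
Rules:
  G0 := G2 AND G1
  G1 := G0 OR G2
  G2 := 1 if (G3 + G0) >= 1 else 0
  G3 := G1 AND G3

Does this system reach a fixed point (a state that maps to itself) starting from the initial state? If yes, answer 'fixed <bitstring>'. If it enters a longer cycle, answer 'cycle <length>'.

Answer: cycle 2

Derivation:
Step 0: 0110
Step 1: G0=G2&G1=1&1=1 G1=G0|G2=0|1=1 G2=(0+0>=1)=0 G3=G1&G3=1&0=0 -> 1100
Step 2: G0=G2&G1=0&1=0 G1=G0|G2=1|0=1 G2=(0+1>=1)=1 G3=G1&G3=1&0=0 -> 0110
Cycle of length 2 starting at step 0 -> no fixed point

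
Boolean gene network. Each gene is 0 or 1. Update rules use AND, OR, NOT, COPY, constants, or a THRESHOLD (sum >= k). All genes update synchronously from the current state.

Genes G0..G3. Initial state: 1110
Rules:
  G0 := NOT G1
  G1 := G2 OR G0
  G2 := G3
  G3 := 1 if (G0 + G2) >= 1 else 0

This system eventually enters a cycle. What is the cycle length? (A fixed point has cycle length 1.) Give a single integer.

Answer: 1

Derivation:
Step 0: 1110
Step 1: G0=NOT G1=NOT 1=0 G1=G2|G0=1|1=1 G2=G3=0 G3=(1+1>=1)=1 -> 0101
Step 2: G0=NOT G1=NOT 1=0 G1=G2|G0=0|0=0 G2=G3=1 G3=(0+0>=1)=0 -> 0010
Step 3: G0=NOT G1=NOT 0=1 G1=G2|G0=1|0=1 G2=G3=0 G3=(0+1>=1)=1 -> 1101
Step 4: G0=NOT G1=NOT 1=0 G1=G2|G0=0|1=1 G2=G3=1 G3=(1+0>=1)=1 -> 0111
Step 5: G0=NOT G1=NOT 1=0 G1=G2|G0=1|0=1 G2=G3=1 G3=(0+1>=1)=1 -> 0111
State from step 5 equals state from step 4 -> cycle length 1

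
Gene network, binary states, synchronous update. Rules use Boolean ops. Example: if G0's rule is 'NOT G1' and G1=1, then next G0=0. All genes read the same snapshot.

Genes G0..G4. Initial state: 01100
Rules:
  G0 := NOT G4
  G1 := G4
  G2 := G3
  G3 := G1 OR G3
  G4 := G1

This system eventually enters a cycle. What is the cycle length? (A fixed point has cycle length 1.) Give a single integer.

Answer: 2

Derivation:
Step 0: 01100
Step 1: G0=NOT G4=NOT 0=1 G1=G4=0 G2=G3=0 G3=G1|G3=1|0=1 G4=G1=1 -> 10011
Step 2: G0=NOT G4=NOT 1=0 G1=G4=1 G2=G3=1 G3=G1|G3=0|1=1 G4=G1=0 -> 01110
Step 3: G0=NOT G4=NOT 0=1 G1=G4=0 G2=G3=1 G3=G1|G3=1|1=1 G4=G1=1 -> 10111
Step 4: G0=NOT G4=NOT 1=0 G1=G4=1 G2=G3=1 G3=G1|G3=0|1=1 G4=G1=0 -> 01110
State from step 4 equals state from step 2 -> cycle length 2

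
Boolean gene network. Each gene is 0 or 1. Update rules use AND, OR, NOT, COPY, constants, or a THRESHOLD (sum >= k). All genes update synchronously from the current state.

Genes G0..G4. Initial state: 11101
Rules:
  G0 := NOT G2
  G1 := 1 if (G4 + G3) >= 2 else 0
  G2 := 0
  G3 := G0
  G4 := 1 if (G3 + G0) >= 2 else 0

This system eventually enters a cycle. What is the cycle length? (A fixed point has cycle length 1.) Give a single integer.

Step 0: 11101
Step 1: G0=NOT G2=NOT 1=0 G1=(1+0>=2)=0 G2=0(const) G3=G0=1 G4=(0+1>=2)=0 -> 00010
Step 2: G0=NOT G2=NOT 0=1 G1=(0+1>=2)=0 G2=0(const) G3=G0=0 G4=(1+0>=2)=0 -> 10000
Step 3: G0=NOT G2=NOT 0=1 G1=(0+0>=2)=0 G2=0(const) G3=G0=1 G4=(0+1>=2)=0 -> 10010
Step 4: G0=NOT G2=NOT 0=1 G1=(0+1>=2)=0 G2=0(const) G3=G0=1 G4=(1+1>=2)=1 -> 10011
Step 5: G0=NOT G2=NOT 0=1 G1=(1+1>=2)=1 G2=0(const) G3=G0=1 G4=(1+1>=2)=1 -> 11011
Step 6: G0=NOT G2=NOT 0=1 G1=(1+1>=2)=1 G2=0(const) G3=G0=1 G4=(1+1>=2)=1 -> 11011
State from step 6 equals state from step 5 -> cycle length 1

Answer: 1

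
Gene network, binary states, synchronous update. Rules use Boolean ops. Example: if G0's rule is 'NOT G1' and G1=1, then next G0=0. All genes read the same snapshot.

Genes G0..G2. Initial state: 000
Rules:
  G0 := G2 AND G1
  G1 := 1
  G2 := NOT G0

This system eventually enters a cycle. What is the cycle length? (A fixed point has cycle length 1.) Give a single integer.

Answer: 4

Derivation:
Step 0: 000
Step 1: G0=G2&G1=0&0=0 G1=1(const) G2=NOT G0=NOT 0=1 -> 011
Step 2: G0=G2&G1=1&1=1 G1=1(const) G2=NOT G0=NOT 0=1 -> 111
Step 3: G0=G2&G1=1&1=1 G1=1(const) G2=NOT G0=NOT 1=0 -> 110
Step 4: G0=G2&G1=0&1=0 G1=1(const) G2=NOT G0=NOT 1=0 -> 010
Step 5: G0=G2&G1=0&1=0 G1=1(const) G2=NOT G0=NOT 0=1 -> 011
State from step 5 equals state from step 1 -> cycle length 4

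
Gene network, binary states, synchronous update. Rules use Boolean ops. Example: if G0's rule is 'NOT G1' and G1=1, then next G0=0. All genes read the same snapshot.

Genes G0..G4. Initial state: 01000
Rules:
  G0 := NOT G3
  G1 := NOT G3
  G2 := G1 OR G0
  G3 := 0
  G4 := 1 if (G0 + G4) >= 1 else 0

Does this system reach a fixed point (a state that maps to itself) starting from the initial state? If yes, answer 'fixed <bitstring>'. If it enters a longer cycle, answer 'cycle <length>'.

Answer: fixed 11101

Derivation:
Step 0: 01000
Step 1: G0=NOT G3=NOT 0=1 G1=NOT G3=NOT 0=1 G2=G1|G0=1|0=1 G3=0(const) G4=(0+0>=1)=0 -> 11100
Step 2: G0=NOT G3=NOT 0=1 G1=NOT G3=NOT 0=1 G2=G1|G0=1|1=1 G3=0(const) G4=(1+0>=1)=1 -> 11101
Step 3: G0=NOT G3=NOT 0=1 G1=NOT G3=NOT 0=1 G2=G1|G0=1|1=1 G3=0(const) G4=(1+1>=1)=1 -> 11101
Fixed point reached at step 2: 11101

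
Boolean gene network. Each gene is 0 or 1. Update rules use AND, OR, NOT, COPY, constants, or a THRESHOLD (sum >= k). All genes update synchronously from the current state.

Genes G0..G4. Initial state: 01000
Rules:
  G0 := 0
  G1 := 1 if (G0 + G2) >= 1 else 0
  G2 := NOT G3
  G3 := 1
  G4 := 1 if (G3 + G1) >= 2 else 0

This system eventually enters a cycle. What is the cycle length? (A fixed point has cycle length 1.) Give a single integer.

Answer: 1

Derivation:
Step 0: 01000
Step 1: G0=0(const) G1=(0+0>=1)=0 G2=NOT G3=NOT 0=1 G3=1(const) G4=(0+1>=2)=0 -> 00110
Step 2: G0=0(const) G1=(0+1>=1)=1 G2=NOT G3=NOT 1=0 G3=1(const) G4=(1+0>=2)=0 -> 01010
Step 3: G0=0(const) G1=(0+0>=1)=0 G2=NOT G3=NOT 1=0 G3=1(const) G4=(1+1>=2)=1 -> 00011
Step 4: G0=0(const) G1=(0+0>=1)=0 G2=NOT G3=NOT 1=0 G3=1(const) G4=(1+0>=2)=0 -> 00010
Step 5: G0=0(const) G1=(0+0>=1)=0 G2=NOT G3=NOT 1=0 G3=1(const) G4=(1+0>=2)=0 -> 00010
State from step 5 equals state from step 4 -> cycle length 1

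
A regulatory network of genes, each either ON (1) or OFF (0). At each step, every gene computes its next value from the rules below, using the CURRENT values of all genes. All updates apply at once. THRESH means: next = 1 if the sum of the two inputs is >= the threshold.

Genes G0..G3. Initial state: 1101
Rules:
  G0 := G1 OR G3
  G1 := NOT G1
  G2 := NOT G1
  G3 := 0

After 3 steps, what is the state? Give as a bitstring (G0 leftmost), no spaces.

Step 1: G0=G1|G3=1|1=1 G1=NOT G1=NOT 1=0 G2=NOT G1=NOT 1=0 G3=0(const) -> 1000
Step 2: G0=G1|G3=0|0=0 G1=NOT G1=NOT 0=1 G2=NOT G1=NOT 0=1 G3=0(const) -> 0110
Step 3: G0=G1|G3=1|0=1 G1=NOT G1=NOT 1=0 G2=NOT G1=NOT 1=0 G3=0(const) -> 1000

1000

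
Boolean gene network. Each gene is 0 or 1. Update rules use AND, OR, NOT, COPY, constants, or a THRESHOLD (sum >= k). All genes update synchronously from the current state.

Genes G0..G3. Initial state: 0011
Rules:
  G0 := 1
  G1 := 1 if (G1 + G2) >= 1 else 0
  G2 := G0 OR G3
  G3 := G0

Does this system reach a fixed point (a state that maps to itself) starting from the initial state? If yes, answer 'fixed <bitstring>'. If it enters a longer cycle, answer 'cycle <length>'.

Step 0: 0011
Step 1: G0=1(const) G1=(0+1>=1)=1 G2=G0|G3=0|1=1 G3=G0=0 -> 1110
Step 2: G0=1(const) G1=(1+1>=1)=1 G2=G0|G3=1|0=1 G3=G0=1 -> 1111
Step 3: G0=1(const) G1=(1+1>=1)=1 G2=G0|G3=1|1=1 G3=G0=1 -> 1111
Fixed point reached at step 2: 1111

Answer: fixed 1111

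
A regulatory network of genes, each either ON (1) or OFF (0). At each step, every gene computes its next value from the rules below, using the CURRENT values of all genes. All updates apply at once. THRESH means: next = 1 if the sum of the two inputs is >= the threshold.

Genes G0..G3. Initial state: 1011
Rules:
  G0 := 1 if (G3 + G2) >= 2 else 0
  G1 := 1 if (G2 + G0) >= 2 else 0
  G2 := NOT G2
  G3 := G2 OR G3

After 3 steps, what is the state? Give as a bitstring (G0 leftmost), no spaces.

Step 1: G0=(1+1>=2)=1 G1=(1+1>=2)=1 G2=NOT G2=NOT 1=0 G3=G2|G3=1|1=1 -> 1101
Step 2: G0=(1+0>=2)=0 G1=(0+1>=2)=0 G2=NOT G2=NOT 0=1 G3=G2|G3=0|1=1 -> 0011
Step 3: G0=(1+1>=2)=1 G1=(1+0>=2)=0 G2=NOT G2=NOT 1=0 G3=G2|G3=1|1=1 -> 1001

1001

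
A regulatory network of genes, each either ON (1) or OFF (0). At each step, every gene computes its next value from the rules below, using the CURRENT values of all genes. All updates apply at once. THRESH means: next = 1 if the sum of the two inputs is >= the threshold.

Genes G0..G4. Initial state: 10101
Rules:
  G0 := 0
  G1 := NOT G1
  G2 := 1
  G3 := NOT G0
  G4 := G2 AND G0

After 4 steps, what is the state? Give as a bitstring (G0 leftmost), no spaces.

Step 1: G0=0(const) G1=NOT G1=NOT 0=1 G2=1(const) G3=NOT G0=NOT 1=0 G4=G2&G0=1&1=1 -> 01101
Step 2: G0=0(const) G1=NOT G1=NOT 1=0 G2=1(const) G3=NOT G0=NOT 0=1 G4=G2&G0=1&0=0 -> 00110
Step 3: G0=0(const) G1=NOT G1=NOT 0=1 G2=1(const) G3=NOT G0=NOT 0=1 G4=G2&G0=1&0=0 -> 01110
Step 4: G0=0(const) G1=NOT G1=NOT 1=0 G2=1(const) G3=NOT G0=NOT 0=1 G4=G2&G0=1&0=0 -> 00110

00110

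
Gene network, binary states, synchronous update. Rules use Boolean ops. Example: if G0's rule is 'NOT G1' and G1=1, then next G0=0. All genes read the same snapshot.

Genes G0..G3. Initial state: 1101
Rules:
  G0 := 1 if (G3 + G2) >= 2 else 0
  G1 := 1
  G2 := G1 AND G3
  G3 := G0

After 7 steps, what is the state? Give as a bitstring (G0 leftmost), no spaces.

Step 1: G0=(1+0>=2)=0 G1=1(const) G2=G1&G3=1&1=1 G3=G0=1 -> 0111
Step 2: G0=(1+1>=2)=1 G1=1(const) G2=G1&G3=1&1=1 G3=G0=0 -> 1110
Step 3: G0=(0+1>=2)=0 G1=1(const) G2=G1&G3=1&0=0 G3=G0=1 -> 0101
Step 4: G0=(1+0>=2)=0 G1=1(const) G2=G1&G3=1&1=1 G3=G0=0 -> 0110
Step 5: G0=(0+1>=2)=0 G1=1(const) G2=G1&G3=1&0=0 G3=G0=0 -> 0100
Step 6: G0=(0+0>=2)=0 G1=1(const) G2=G1&G3=1&0=0 G3=G0=0 -> 0100
Step 7: G0=(0+0>=2)=0 G1=1(const) G2=G1&G3=1&0=0 G3=G0=0 -> 0100

0100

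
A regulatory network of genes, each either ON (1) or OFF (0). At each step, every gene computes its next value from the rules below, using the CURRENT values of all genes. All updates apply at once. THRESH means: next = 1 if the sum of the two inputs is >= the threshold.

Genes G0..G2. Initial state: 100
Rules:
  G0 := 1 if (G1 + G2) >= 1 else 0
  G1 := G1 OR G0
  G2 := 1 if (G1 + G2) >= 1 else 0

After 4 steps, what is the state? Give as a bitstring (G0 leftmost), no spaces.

Step 1: G0=(0+0>=1)=0 G1=G1|G0=0|1=1 G2=(0+0>=1)=0 -> 010
Step 2: G0=(1+0>=1)=1 G1=G1|G0=1|0=1 G2=(1+0>=1)=1 -> 111
Step 3: G0=(1+1>=1)=1 G1=G1|G0=1|1=1 G2=(1+1>=1)=1 -> 111
Step 4: G0=(1+1>=1)=1 G1=G1|G0=1|1=1 G2=(1+1>=1)=1 -> 111

111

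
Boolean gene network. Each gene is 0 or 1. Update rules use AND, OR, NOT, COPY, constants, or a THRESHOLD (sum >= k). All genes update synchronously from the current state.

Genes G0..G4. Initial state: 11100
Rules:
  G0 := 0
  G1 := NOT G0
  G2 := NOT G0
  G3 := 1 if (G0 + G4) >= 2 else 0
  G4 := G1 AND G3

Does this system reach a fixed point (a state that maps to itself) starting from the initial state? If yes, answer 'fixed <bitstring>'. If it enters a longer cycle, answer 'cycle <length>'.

Step 0: 11100
Step 1: G0=0(const) G1=NOT G0=NOT 1=0 G2=NOT G0=NOT 1=0 G3=(1+0>=2)=0 G4=G1&G3=1&0=0 -> 00000
Step 2: G0=0(const) G1=NOT G0=NOT 0=1 G2=NOT G0=NOT 0=1 G3=(0+0>=2)=0 G4=G1&G3=0&0=0 -> 01100
Step 3: G0=0(const) G1=NOT G0=NOT 0=1 G2=NOT G0=NOT 0=1 G3=(0+0>=2)=0 G4=G1&G3=1&0=0 -> 01100
Fixed point reached at step 2: 01100

Answer: fixed 01100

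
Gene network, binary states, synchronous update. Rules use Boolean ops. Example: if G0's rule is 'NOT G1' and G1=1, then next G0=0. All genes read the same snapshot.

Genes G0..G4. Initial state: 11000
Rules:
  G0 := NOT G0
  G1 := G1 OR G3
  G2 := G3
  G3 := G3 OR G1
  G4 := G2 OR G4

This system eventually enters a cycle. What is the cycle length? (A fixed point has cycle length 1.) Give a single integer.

Step 0: 11000
Step 1: G0=NOT G0=NOT 1=0 G1=G1|G3=1|0=1 G2=G3=0 G3=G3|G1=0|1=1 G4=G2|G4=0|0=0 -> 01010
Step 2: G0=NOT G0=NOT 0=1 G1=G1|G3=1|1=1 G2=G3=1 G3=G3|G1=1|1=1 G4=G2|G4=0|0=0 -> 11110
Step 3: G0=NOT G0=NOT 1=0 G1=G1|G3=1|1=1 G2=G3=1 G3=G3|G1=1|1=1 G4=G2|G4=1|0=1 -> 01111
Step 4: G0=NOT G0=NOT 0=1 G1=G1|G3=1|1=1 G2=G3=1 G3=G3|G1=1|1=1 G4=G2|G4=1|1=1 -> 11111
Step 5: G0=NOT G0=NOT 1=0 G1=G1|G3=1|1=1 G2=G3=1 G3=G3|G1=1|1=1 G4=G2|G4=1|1=1 -> 01111
State from step 5 equals state from step 3 -> cycle length 2

Answer: 2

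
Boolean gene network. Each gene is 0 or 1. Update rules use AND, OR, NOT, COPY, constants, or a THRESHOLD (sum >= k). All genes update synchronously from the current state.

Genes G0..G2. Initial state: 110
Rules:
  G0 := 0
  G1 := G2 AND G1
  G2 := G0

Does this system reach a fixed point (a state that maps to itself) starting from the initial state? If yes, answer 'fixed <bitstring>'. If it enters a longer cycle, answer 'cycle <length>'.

Step 0: 110
Step 1: G0=0(const) G1=G2&G1=0&1=0 G2=G0=1 -> 001
Step 2: G0=0(const) G1=G2&G1=1&0=0 G2=G0=0 -> 000
Step 3: G0=0(const) G1=G2&G1=0&0=0 G2=G0=0 -> 000
Fixed point reached at step 2: 000

Answer: fixed 000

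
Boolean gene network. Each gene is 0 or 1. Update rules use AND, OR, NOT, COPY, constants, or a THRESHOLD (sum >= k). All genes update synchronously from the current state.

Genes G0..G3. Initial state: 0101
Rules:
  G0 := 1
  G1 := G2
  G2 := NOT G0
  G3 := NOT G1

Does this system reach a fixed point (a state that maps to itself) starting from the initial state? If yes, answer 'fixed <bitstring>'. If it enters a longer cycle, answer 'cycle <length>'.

Step 0: 0101
Step 1: G0=1(const) G1=G2=0 G2=NOT G0=NOT 0=1 G3=NOT G1=NOT 1=0 -> 1010
Step 2: G0=1(const) G1=G2=1 G2=NOT G0=NOT 1=0 G3=NOT G1=NOT 0=1 -> 1101
Step 3: G0=1(const) G1=G2=0 G2=NOT G0=NOT 1=0 G3=NOT G1=NOT 1=0 -> 1000
Step 4: G0=1(const) G1=G2=0 G2=NOT G0=NOT 1=0 G3=NOT G1=NOT 0=1 -> 1001
Step 5: G0=1(const) G1=G2=0 G2=NOT G0=NOT 1=0 G3=NOT G1=NOT 0=1 -> 1001
Fixed point reached at step 4: 1001

Answer: fixed 1001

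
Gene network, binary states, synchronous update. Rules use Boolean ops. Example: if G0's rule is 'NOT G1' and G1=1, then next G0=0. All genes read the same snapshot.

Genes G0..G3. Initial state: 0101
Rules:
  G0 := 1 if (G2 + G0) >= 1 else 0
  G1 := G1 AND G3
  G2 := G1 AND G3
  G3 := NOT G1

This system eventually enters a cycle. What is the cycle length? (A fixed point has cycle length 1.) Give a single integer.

Step 0: 0101
Step 1: G0=(0+0>=1)=0 G1=G1&G3=1&1=1 G2=G1&G3=1&1=1 G3=NOT G1=NOT 1=0 -> 0110
Step 2: G0=(1+0>=1)=1 G1=G1&G3=1&0=0 G2=G1&G3=1&0=0 G3=NOT G1=NOT 1=0 -> 1000
Step 3: G0=(0+1>=1)=1 G1=G1&G3=0&0=0 G2=G1&G3=0&0=0 G3=NOT G1=NOT 0=1 -> 1001
Step 4: G0=(0+1>=1)=1 G1=G1&G3=0&1=0 G2=G1&G3=0&1=0 G3=NOT G1=NOT 0=1 -> 1001
State from step 4 equals state from step 3 -> cycle length 1

Answer: 1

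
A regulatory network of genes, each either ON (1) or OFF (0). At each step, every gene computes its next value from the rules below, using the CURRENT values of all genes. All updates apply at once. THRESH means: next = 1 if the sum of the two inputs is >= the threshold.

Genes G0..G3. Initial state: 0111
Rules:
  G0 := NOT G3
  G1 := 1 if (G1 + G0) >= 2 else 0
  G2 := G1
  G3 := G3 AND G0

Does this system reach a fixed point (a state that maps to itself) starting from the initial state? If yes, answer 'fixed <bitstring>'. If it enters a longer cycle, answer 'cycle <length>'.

Answer: fixed 1000

Derivation:
Step 0: 0111
Step 1: G0=NOT G3=NOT 1=0 G1=(1+0>=2)=0 G2=G1=1 G3=G3&G0=1&0=0 -> 0010
Step 2: G0=NOT G3=NOT 0=1 G1=(0+0>=2)=0 G2=G1=0 G3=G3&G0=0&0=0 -> 1000
Step 3: G0=NOT G3=NOT 0=1 G1=(0+1>=2)=0 G2=G1=0 G3=G3&G0=0&1=0 -> 1000
Fixed point reached at step 2: 1000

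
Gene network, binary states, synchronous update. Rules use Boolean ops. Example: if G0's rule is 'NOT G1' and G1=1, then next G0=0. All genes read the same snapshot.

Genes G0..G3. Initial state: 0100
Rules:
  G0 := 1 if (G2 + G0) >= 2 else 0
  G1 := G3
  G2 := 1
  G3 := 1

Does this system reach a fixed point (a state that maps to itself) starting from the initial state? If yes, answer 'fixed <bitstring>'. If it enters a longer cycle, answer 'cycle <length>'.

Answer: fixed 0111

Derivation:
Step 0: 0100
Step 1: G0=(0+0>=2)=0 G1=G3=0 G2=1(const) G3=1(const) -> 0011
Step 2: G0=(1+0>=2)=0 G1=G3=1 G2=1(const) G3=1(const) -> 0111
Step 3: G0=(1+0>=2)=0 G1=G3=1 G2=1(const) G3=1(const) -> 0111
Fixed point reached at step 2: 0111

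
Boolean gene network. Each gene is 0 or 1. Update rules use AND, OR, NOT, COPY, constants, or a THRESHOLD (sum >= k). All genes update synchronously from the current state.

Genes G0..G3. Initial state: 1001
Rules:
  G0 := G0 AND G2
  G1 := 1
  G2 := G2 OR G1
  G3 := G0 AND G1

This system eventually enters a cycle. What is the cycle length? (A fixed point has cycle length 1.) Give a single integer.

Step 0: 1001
Step 1: G0=G0&G2=1&0=0 G1=1(const) G2=G2|G1=0|0=0 G3=G0&G1=1&0=0 -> 0100
Step 2: G0=G0&G2=0&0=0 G1=1(const) G2=G2|G1=0|1=1 G3=G0&G1=0&1=0 -> 0110
Step 3: G0=G0&G2=0&1=0 G1=1(const) G2=G2|G1=1|1=1 G3=G0&G1=0&1=0 -> 0110
State from step 3 equals state from step 2 -> cycle length 1

Answer: 1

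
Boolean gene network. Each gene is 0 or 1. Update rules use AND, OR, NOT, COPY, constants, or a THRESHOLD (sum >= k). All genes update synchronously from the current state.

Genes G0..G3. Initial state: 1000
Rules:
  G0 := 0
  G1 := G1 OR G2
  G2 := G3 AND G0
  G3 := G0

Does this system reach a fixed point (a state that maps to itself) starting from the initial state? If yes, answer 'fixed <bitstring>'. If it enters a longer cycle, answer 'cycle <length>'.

Step 0: 1000
Step 1: G0=0(const) G1=G1|G2=0|0=0 G2=G3&G0=0&1=0 G3=G0=1 -> 0001
Step 2: G0=0(const) G1=G1|G2=0|0=0 G2=G3&G0=1&0=0 G3=G0=0 -> 0000
Step 3: G0=0(const) G1=G1|G2=0|0=0 G2=G3&G0=0&0=0 G3=G0=0 -> 0000
Fixed point reached at step 2: 0000

Answer: fixed 0000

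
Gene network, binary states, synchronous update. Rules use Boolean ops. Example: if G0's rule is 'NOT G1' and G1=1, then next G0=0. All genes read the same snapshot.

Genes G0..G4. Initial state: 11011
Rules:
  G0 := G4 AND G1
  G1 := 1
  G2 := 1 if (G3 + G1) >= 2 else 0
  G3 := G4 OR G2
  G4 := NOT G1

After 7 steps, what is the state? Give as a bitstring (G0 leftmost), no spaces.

Step 1: G0=G4&G1=1&1=1 G1=1(const) G2=(1+1>=2)=1 G3=G4|G2=1|0=1 G4=NOT G1=NOT 1=0 -> 11110
Step 2: G0=G4&G1=0&1=0 G1=1(const) G2=(1+1>=2)=1 G3=G4|G2=0|1=1 G4=NOT G1=NOT 1=0 -> 01110
Step 3: G0=G4&G1=0&1=0 G1=1(const) G2=(1+1>=2)=1 G3=G4|G2=0|1=1 G4=NOT G1=NOT 1=0 -> 01110
Step 4: G0=G4&G1=0&1=0 G1=1(const) G2=(1+1>=2)=1 G3=G4|G2=0|1=1 G4=NOT G1=NOT 1=0 -> 01110
Step 5: G0=G4&G1=0&1=0 G1=1(const) G2=(1+1>=2)=1 G3=G4|G2=0|1=1 G4=NOT G1=NOT 1=0 -> 01110
Step 6: G0=G4&G1=0&1=0 G1=1(const) G2=(1+1>=2)=1 G3=G4|G2=0|1=1 G4=NOT G1=NOT 1=0 -> 01110
Step 7: G0=G4&G1=0&1=0 G1=1(const) G2=(1+1>=2)=1 G3=G4|G2=0|1=1 G4=NOT G1=NOT 1=0 -> 01110

01110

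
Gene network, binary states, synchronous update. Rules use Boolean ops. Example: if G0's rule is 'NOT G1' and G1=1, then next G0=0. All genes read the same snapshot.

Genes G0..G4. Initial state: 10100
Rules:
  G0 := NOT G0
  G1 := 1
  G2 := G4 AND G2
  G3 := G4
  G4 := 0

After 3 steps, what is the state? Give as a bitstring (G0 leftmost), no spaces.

Step 1: G0=NOT G0=NOT 1=0 G1=1(const) G2=G4&G2=0&1=0 G3=G4=0 G4=0(const) -> 01000
Step 2: G0=NOT G0=NOT 0=1 G1=1(const) G2=G4&G2=0&0=0 G3=G4=0 G4=0(const) -> 11000
Step 3: G0=NOT G0=NOT 1=0 G1=1(const) G2=G4&G2=0&0=0 G3=G4=0 G4=0(const) -> 01000

01000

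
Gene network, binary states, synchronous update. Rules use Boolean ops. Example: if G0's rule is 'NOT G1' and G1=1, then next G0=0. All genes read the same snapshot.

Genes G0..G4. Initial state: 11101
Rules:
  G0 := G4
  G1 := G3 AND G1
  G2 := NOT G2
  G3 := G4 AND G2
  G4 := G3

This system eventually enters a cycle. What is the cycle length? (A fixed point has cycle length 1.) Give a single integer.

Answer: 2

Derivation:
Step 0: 11101
Step 1: G0=G4=1 G1=G3&G1=0&1=0 G2=NOT G2=NOT 1=0 G3=G4&G2=1&1=1 G4=G3=0 -> 10010
Step 2: G0=G4=0 G1=G3&G1=1&0=0 G2=NOT G2=NOT 0=1 G3=G4&G2=0&0=0 G4=G3=1 -> 00101
Step 3: G0=G4=1 G1=G3&G1=0&0=0 G2=NOT G2=NOT 1=0 G3=G4&G2=1&1=1 G4=G3=0 -> 10010
State from step 3 equals state from step 1 -> cycle length 2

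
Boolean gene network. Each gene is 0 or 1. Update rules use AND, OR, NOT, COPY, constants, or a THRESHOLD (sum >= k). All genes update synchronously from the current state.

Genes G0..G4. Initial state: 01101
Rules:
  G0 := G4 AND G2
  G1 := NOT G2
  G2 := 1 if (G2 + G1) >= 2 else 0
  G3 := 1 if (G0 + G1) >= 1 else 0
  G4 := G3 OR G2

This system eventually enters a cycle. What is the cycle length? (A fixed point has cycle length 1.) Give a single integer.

Answer: 1

Derivation:
Step 0: 01101
Step 1: G0=G4&G2=1&1=1 G1=NOT G2=NOT 1=0 G2=(1+1>=2)=1 G3=(0+1>=1)=1 G4=G3|G2=0|1=1 -> 10111
Step 2: G0=G4&G2=1&1=1 G1=NOT G2=NOT 1=0 G2=(1+0>=2)=0 G3=(1+0>=1)=1 G4=G3|G2=1|1=1 -> 10011
Step 3: G0=G4&G2=1&0=0 G1=NOT G2=NOT 0=1 G2=(0+0>=2)=0 G3=(1+0>=1)=1 G4=G3|G2=1|0=1 -> 01011
Step 4: G0=G4&G2=1&0=0 G1=NOT G2=NOT 0=1 G2=(0+1>=2)=0 G3=(0+1>=1)=1 G4=G3|G2=1|0=1 -> 01011
State from step 4 equals state from step 3 -> cycle length 1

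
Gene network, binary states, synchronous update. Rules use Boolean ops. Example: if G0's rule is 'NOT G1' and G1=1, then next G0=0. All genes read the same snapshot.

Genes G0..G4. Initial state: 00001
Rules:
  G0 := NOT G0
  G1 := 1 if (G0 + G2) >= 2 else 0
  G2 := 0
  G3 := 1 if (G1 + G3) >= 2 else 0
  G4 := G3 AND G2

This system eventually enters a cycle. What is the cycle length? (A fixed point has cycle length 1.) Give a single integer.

Step 0: 00001
Step 1: G0=NOT G0=NOT 0=1 G1=(0+0>=2)=0 G2=0(const) G3=(0+0>=2)=0 G4=G3&G2=0&0=0 -> 10000
Step 2: G0=NOT G0=NOT 1=0 G1=(1+0>=2)=0 G2=0(const) G3=(0+0>=2)=0 G4=G3&G2=0&0=0 -> 00000
Step 3: G0=NOT G0=NOT 0=1 G1=(0+0>=2)=0 G2=0(const) G3=(0+0>=2)=0 G4=G3&G2=0&0=0 -> 10000
State from step 3 equals state from step 1 -> cycle length 2

Answer: 2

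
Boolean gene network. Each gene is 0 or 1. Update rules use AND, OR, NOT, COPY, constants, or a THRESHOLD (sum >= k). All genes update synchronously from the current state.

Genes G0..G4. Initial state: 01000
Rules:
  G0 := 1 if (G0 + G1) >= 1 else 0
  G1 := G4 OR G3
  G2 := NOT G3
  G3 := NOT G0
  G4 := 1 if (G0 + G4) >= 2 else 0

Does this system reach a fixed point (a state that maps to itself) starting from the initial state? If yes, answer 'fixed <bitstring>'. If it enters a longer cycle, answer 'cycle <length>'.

Answer: fixed 10100

Derivation:
Step 0: 01000
Step 1: G0=(0+1>=1)=1 G1=G4|G3=0|0=0 G2=NOT G3=NOT 0=1 G3=NOT G0=NOT 0=1 G4=(0+0>=2)=0 -> 10110
Step 2: G0=(1+0>=1)=1 G1=G4|G3=0|1=1 G2=NOT G3=NOT 1=0 G3=NOT G0=NOT 1=0 G4=(1+0>=2)=0 -> 11000
Step 3: G0=(1+1>=1)=1 G1=G4|G3=0|0=0 G2=NOT G3=NOT 0=1 G3=NOT G0=NOT 1=0 G4=(1+0>=2)=0 -> 10100
Step 4: G0=(1+0>=1)=1 G1=G4|G3=0|0=0 G2=NOT G3=NOT 0=1 G3=NOT G0=NOT 1=0 G4=(1+0>=2)=0 -> 10100
Fixed point reached at step 3: 10100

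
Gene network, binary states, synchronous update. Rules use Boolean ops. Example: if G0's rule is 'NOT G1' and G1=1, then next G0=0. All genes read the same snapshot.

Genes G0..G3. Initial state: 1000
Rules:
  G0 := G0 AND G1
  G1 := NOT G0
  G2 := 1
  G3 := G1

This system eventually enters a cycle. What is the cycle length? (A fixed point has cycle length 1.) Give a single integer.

Answer: 1

Derivation:
Step 0: 1000
Step 1: G0=G0&G1=1&0=0 G1=NOT G0=NOT 1=0 G2=1(const) G3=G1=0 -> 0010
Step 2: G0=G0&G1=0&0=0 G1=NOT G0=NOT 0=1 G2=1(const) G3=G1=0 -> 0110
Step 3: G0=G0&G1=0&1=0 G1=NOT G0=NOT 0=1 G2=1(const) G3=G1=1 -> 0111
Step 4: G0=G0&G1=0&1=0 G1=NOT G0=NOT 0=1 G2=1(const) G3=G1=1 -> 0111
State from step 4 equals state from step 3 -> cycle length 1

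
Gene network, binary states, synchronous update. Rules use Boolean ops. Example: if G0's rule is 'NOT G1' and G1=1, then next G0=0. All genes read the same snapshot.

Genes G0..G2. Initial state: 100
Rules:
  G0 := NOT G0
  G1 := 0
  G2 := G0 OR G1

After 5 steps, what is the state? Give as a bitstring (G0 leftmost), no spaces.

Step 1: G0=NOT G0=NOT 1=0 G1=0(const) G2=G0|G1=1|0=1 -> 001
Step 2: G0=NOT G0=NOT 0=1 G1=0(const) G2=G0|G1=0|0=0 -> 100
Step 3: G0=NOT G0=NOT 1=0 G1=0(const) G2=G0|G1=1|0=1 -> 001
Step 4: G0=NOT G0=NOT 0=1 G1=0(const) G2=G0|G1=0|0=0 -> 100
Step 5: G0=NOT G0=NOT 1=0 G1=0(const) G2=G0|G1=1|0=1 -> 001

001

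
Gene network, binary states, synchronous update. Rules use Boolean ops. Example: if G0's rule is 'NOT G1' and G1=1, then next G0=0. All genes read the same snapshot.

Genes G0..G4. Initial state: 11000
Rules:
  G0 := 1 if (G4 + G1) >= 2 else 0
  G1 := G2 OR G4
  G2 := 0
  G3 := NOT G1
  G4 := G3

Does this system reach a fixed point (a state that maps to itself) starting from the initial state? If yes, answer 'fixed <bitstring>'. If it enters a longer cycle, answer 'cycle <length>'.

Step 0: 11000
Step 1: G0=(0+1>=2)=0 G1=G2|G4=0|0=0 G2=0(const) G3=NOT G1=NOT 1=0 G4=G3=0 -> 00000
Step 2: G0=(0+0>=2)=0 G1=G2|G4=0|0=0 G2=0(const) G3=NOT G1=NOT 0=1 G4=G3=0 -> 00010
Step 3: G0=(0+0>=2)=0 G1=G2|G4=0|0=0 G2=0(const) G3=NOT G1=NOT 0=1 G4=G3=1 -> 00011
Step 4: G0=(1+0>=2)=0 G1=G2|G4=0|1=1 G2=0(const) G3=NOT G1=NOT 0=1 G4=G3=1 -> 01011
Step 5: G0=(1+1>=2)=1 G1=G2|G4=0|1=1 G2=0(const) G3=NOT G1=NOT 1=0 G4=G3=1 -> 11001
Step 6: G0=(1+1>=2)=1 G1=G2|G4=0|1=1 G2=0(const) G3=NOT G1=NOT 1=0 G4=G3=0 -> 11000
Cycle of length 6 starting at step 0 -> no fixed point

Answer: cycle 6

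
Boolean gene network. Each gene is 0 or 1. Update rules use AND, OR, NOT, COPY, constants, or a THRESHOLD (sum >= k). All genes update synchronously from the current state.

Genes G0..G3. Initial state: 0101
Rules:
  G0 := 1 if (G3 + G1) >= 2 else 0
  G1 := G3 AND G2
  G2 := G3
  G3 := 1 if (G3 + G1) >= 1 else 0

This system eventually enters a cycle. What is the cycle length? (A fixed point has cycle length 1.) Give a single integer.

Step 0: 0101
Step 1: G0=(1+1>=2)=1 G1=G3&G2=1&0=0 G2=G3=1 G3=(1+1>=1)=1 -> 1011
Step 2: G0=(1+0>=2)=0 G1=G3&G2=1&1=1 G2=G3=1 G3=(1+0>=1)=1 -> 0111
Step 3: G0=(1+1>=2)=1 G1=G3&G2=1&1=1 G2=G3=1 G3=(1+1>=1)=1 -> 1111
Step 4: G0=(1+1>=2)=1 G1=G3&G2=1&1=1 G2=G3=1 G3=(1+1>=1)=1 -> 1111
State from step 4 equals state from step 3 -> cycle length 1

Answer: 1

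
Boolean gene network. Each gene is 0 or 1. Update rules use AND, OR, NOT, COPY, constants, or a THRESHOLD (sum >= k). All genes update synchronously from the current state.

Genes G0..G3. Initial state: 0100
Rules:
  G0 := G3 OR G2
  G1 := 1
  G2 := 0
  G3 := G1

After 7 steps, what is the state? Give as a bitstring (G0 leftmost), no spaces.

Step 1: G0=G3|G2=0|0=0 G1=1(const) G2=0(const) G3=G1=1 -> 0101
Step 2: G0=G3|G2=1|0=1 G1=1(const) G2=0(const) G3=G1=1 -> 1101
Step 3: G0=G3|G2=1|0=1 G1=1(const) G2=0(const) G3=G1=1 -> 1101
Step 4: G0=G3|G2=1|0=1 G1=1(const) G2=0(const) G3=G1=1 -> 1101
Step 5: G0=G3|G2=1|0=1 G1=1(const) G2=0(const) G3=G1=1 -> 1101
Step 6: G0=G3|G2=1|0=1 G1=1(const) G2=0(const) G3=G1=1 -> 1101
Step 7: G0=G3|G2=1|0=1 G1=1(const) G2=0(const) G3=G1=1 -> 1101

1101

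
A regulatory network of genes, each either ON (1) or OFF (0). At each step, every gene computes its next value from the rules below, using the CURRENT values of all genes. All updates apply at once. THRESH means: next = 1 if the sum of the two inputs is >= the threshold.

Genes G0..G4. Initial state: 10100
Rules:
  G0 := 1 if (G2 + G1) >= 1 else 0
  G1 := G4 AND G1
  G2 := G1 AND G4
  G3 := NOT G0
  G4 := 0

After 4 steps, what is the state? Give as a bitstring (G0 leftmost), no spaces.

Step 1: G0=(1+0>=1)=1 G1=G4&G1=0&0=0 G2=G1&G4=0&0=0 G3=NOT G0=NOT 1=0 G4=0(const) -> 10000
Step 2: G0=(0+0>=1)=0 G1=G4&G1=0&0=0 G2=G1&G4=0&0=0 G3=NOT G0=NOT 1=0 G4=0(const) -> 00000
Step 3: G0=(0+0>=1)=0 G1=G4&G1=0&0=0 G2=G1&G4=0&0=0 G3=NOT G0=NOT 0=1 G4=0(const) -> 00010
Step 4: G0=(0+0>=1)=0 G1=G4&G1=0&0=0 G2=G1&G4=0&0=0 G3=NOT G0=NOT 0=1 G4=0(const) -> 00010

00010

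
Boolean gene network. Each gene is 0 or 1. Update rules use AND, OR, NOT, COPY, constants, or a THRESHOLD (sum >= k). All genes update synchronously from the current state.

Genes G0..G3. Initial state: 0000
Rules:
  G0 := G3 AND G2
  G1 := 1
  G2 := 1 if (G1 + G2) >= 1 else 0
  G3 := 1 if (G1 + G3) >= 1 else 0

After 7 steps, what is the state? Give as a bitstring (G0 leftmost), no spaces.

Step 1: G0=G3&G2=0&0=0 G1=1(const) G2=(0+0>=1)=0 G3=(0+0>=1)=0 -> 0100
Step 2: G0=G3&G2=0&0=0 G1=1(const) G2=(1+0>=1)=1 G3=(1+0>=1)=1 -> 0111
Step 3: G0=G3&G2=1&1=1 G1=1(const) G2=(1+1>=1)=1 G3=(1+1>=1)=1 -> 1111
Step 4: G0=G3&G2=1&1=1 G1=1(const) G2=(1+1>=1)=1 G3=(1+1>=1)=1 -> 1111
Step 5: G0=G3&G2=1&1=1 G1=1(const) G2=(1+1>=1)=1 G3=(1+1>=1)=1 -> 1111
Step 6: G0=G3&G2=1&1=1 G1=1(const) G2=(1+1>=1)=1 G3=(1+1>=1)=1 -> 1111
Step 7: G0=G3&G2=1&1=1 G1=1(const) G2=(1+1>=1)=1 G3=(1+1>=1)=1 -> 1111

1111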